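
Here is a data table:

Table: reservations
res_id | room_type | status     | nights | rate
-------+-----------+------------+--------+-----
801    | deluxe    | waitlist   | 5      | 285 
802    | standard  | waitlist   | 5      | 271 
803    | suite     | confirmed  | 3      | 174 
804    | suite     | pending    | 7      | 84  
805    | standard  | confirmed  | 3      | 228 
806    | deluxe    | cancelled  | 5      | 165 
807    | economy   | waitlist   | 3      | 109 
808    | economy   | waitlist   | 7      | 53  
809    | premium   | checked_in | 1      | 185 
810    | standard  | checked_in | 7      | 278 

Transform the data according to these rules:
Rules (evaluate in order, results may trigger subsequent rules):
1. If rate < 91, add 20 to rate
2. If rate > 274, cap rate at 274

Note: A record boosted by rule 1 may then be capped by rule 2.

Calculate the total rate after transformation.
1857

Step 1: Apply rule 1 to records with rate < 91
  - 2 records get bonus of 20
  - Of these, 0 records then exceed 274 and get capped
Step 2: Apply rule 2 to records with rate > 274
  - 2 records (original) are capped
Step 3: Calculate final sum = 1857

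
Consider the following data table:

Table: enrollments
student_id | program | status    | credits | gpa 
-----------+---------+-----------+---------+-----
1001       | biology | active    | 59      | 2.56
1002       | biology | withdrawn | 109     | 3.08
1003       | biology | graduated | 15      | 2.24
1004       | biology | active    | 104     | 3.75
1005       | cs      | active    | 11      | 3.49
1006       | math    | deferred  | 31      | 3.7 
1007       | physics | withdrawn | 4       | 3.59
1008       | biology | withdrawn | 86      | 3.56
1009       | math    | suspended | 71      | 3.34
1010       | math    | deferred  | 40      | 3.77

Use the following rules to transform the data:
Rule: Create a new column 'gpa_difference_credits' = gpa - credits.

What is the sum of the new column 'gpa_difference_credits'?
-496.92

Step 1: For each record, compute gpa - credits
Example calculations:
  2.56 - 59 = -56.44
  3.08 - 109 = -105.92
  2.24 - 15 = -12.76
  ...
Step 2: Sum all derived values
Step 3: Total = -496.92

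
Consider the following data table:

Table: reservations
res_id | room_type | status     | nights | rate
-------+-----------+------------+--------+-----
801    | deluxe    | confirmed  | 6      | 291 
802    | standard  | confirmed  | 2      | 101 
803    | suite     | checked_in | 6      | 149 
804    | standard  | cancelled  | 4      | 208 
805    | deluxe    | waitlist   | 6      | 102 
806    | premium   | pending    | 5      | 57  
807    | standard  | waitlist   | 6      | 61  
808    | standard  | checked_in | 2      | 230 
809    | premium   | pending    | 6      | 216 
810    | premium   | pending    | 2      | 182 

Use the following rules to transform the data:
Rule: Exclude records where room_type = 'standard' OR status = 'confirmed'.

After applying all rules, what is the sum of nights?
25

Step 1: Find records where room_type = 'standard' OR status = 'confirmed'
Step 2: 5 records match, summing to 20
Step 3: Original sum: 45
Step 4: Remaining sum = 45 - 20 = 25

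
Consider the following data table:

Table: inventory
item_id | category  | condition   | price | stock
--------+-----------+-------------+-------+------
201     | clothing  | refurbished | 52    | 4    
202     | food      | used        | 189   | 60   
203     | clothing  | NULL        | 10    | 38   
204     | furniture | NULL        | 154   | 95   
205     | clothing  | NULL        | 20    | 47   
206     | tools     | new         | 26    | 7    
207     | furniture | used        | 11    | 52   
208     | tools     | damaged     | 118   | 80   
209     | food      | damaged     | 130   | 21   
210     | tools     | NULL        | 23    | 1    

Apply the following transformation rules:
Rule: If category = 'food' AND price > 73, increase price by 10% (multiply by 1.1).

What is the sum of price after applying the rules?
764.9

Step 1: Find records where category = 'food' AND price > 73
Step 2: 2 records match, summing to 319
Step 3: After multiplier: 319 × 1.1 = 350.9
Step 4: Unaffected records sum: 414
Step 5: Final sum = 350.9 + 414 = 764.9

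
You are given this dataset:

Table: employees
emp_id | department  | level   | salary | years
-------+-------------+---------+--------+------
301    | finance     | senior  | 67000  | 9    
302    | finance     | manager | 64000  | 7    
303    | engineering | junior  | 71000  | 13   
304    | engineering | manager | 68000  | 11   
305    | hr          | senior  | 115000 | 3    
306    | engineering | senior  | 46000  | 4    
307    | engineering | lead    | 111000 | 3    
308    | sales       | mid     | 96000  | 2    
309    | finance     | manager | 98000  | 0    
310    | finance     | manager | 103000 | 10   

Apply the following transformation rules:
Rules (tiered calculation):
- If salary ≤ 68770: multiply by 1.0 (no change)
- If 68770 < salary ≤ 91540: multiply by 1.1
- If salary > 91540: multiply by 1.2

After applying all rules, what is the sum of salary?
950700.0

Step 1: Tier 1 (salary ≤ 68770): 4 records, sum = 245000 × 1.0 = 245000.0
Step 2: Tier 2 (68770 < salary ≤ 91540): 1 records, sum = 71000 × 1.1 = 78100.0
Step 3: Tier 3 (salary > 91540): 5 records, sum = 523000 × 1.2 = 627600.0
Step 4: Final sum = 245000.0 + 78100.0 + 627600.0 = 950700.0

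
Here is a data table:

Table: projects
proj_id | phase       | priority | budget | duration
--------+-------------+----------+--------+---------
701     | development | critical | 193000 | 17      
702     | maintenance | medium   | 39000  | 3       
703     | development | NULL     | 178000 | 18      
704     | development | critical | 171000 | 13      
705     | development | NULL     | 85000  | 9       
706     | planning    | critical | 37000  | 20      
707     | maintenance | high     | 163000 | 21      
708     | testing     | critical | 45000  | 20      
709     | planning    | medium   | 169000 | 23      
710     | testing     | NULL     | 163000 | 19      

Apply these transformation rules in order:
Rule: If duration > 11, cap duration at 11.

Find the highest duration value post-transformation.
11

Step 1: Original maximum duration = 23
Step 2: Apply cap at 11
Step 3: 8 records had duration > 11 and were capped
Step 4: Maximum after transformation = 11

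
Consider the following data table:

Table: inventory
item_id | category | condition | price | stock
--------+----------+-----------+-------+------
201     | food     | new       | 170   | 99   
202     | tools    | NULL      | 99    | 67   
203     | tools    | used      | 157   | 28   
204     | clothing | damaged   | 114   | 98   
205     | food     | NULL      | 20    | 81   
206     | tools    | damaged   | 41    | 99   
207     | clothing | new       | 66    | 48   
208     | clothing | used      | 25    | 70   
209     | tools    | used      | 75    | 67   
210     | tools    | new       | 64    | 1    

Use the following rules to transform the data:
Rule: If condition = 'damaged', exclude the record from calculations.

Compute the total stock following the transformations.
461

Step 1: Identify records where condition = 'damaged'
Step 2: The excluded records sum to 197
Step 3: Original total stock = 658
Step 4: Remaining total = 658 - 197 = 461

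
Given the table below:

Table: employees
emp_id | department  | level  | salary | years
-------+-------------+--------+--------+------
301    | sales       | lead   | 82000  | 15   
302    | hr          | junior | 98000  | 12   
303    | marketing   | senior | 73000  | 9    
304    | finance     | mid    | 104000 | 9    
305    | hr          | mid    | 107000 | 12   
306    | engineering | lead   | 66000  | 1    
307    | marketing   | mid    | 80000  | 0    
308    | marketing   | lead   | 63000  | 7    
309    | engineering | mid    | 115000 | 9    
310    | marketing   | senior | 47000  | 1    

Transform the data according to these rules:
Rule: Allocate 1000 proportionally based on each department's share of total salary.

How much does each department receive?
engineering: 216.77, finance: 124.55, hr: 245.51, marketing: 314.97, sales: 98.2

Step 1: Calculate total salary = 835000
Step 2: Calculate each department's proportion:
  engineering: 181000/835000 = 21.68% → 216.77
  finance: 104000/835000 = 12.46% → 124.55
  hr: 205000/835000 = 24.55% → 245.51
  marketing: 263000/835000 = 31.50% → 314.97
  sales: 82000/835000 = 9.82% → 98.2
Step 3: Verify: sum of allocations ≈ 1000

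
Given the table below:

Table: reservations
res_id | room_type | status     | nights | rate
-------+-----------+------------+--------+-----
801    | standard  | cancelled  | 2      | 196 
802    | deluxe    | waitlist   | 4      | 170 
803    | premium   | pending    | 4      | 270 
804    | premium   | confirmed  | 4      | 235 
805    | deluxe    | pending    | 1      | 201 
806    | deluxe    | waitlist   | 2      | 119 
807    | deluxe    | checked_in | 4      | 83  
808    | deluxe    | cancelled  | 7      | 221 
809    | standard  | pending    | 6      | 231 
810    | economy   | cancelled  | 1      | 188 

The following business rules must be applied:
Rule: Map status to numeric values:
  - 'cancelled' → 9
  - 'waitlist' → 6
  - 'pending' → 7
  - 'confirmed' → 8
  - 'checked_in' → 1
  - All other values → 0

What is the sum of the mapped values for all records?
69

Step 1: Apply mapping to each record
Step 2: Count by status:
  'cancelled': 3 records × 9 = 27
  'waitlist': 2 records × 6 = 12
  'pending': 3 records × 7 = 21
  'confirmed': 1 records × 8 = 8
  'checked_in': 1 records × 1 = 1
Step 3: Sum all mapped values = 69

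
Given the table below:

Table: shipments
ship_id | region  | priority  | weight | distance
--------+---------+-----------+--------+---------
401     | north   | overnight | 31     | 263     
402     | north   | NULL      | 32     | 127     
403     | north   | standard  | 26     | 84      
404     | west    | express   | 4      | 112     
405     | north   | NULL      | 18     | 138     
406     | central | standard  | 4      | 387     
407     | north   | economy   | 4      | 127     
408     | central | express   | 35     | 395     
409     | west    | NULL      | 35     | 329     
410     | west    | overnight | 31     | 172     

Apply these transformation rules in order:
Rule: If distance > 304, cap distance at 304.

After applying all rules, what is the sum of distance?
1935

Step 1: 3 records have distance > 304
Step 2: These records originally summed to 1111
Step 3: After capping: 3 × 304 = 912
Step 4: Unaffected records sum: 1023
Step 5: Final sum = 912 + 1023 = 1935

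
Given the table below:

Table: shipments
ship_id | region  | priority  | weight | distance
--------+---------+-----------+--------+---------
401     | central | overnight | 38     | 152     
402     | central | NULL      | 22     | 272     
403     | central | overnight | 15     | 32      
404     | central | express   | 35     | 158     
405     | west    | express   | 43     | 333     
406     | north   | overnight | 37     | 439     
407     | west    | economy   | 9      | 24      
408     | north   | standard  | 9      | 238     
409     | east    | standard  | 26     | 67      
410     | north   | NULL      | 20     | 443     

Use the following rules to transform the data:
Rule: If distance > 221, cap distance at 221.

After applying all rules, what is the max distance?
221

Step 1: Original maximum distance = 443
Step 2: Apply cap at 221
Step 3: 5 records had distance > 221 and were capped
Step 4: Maximum after transformation = 221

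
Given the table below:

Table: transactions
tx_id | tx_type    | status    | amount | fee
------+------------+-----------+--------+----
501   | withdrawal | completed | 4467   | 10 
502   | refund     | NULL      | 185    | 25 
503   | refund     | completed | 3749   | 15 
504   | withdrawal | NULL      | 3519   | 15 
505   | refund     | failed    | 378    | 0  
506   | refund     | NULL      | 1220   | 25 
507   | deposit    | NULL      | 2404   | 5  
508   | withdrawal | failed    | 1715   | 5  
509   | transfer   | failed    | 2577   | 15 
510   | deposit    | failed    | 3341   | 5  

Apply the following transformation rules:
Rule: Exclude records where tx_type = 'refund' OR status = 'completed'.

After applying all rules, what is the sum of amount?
13556

Step 1: Find records where tx_type = 'refund' OR status = 'completed'
Step 2: 5 records match, summing to 9999
Step 3: Original sum: 23555
Step 4: Remaining sum = 23555 - 9999 = 13556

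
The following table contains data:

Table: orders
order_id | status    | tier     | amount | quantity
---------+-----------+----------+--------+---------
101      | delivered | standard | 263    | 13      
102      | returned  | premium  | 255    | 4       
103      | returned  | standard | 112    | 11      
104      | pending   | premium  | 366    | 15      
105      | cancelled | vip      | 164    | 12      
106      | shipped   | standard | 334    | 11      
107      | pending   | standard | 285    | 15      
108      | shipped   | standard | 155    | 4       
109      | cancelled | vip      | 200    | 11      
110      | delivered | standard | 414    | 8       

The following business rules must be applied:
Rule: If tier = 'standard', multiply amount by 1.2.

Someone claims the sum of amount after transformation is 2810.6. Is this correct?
No, the correct result is 2860.6.

Step 1: Calculate the correct sum after transformation
Step 2: Apply multiplier 1.2 to records where tier = 'standard'
Step 3: Correct result = 2860.6
Step 4: Claimed result = 2810.6
Step 5: 2860.6 ≠ 2810.6
Conclusion: The claimed result is incorrect. The correct answer is 2860.6.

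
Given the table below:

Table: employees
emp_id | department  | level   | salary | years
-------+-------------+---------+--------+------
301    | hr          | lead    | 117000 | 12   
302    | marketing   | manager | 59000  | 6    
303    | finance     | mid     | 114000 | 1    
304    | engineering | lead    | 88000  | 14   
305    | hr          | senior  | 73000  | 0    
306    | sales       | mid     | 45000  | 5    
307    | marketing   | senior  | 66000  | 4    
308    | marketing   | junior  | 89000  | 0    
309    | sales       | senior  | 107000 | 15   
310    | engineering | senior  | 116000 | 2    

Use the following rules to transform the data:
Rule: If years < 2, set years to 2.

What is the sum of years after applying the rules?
64

Step 1: 3 records have years < 2
Step 2: These records originally summed to 1
Step 3: After setting to minimum: 3 × 2 = 6
Step 4: Unaffected records sum: 58
Step 5: Final sum = 6 + 58 = 64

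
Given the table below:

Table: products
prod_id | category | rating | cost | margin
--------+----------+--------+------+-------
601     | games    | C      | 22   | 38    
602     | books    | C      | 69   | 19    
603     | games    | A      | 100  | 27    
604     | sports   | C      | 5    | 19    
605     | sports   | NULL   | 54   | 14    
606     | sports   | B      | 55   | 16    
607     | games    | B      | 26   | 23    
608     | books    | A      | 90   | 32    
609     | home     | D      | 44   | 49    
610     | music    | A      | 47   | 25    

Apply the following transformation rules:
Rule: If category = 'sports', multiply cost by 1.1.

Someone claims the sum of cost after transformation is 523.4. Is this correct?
Yes, the result is correct.

Step 1: Calculate the correct sum after transformation
Step 2: Apply multiplier 1.1 to records where category = 'sports'
Step 3: Correct result = 523.4
Step 4: Claimed result = 523.4
Step 5: 523.4 = 523.4 ✓
Conclusion: The claimed result is correct.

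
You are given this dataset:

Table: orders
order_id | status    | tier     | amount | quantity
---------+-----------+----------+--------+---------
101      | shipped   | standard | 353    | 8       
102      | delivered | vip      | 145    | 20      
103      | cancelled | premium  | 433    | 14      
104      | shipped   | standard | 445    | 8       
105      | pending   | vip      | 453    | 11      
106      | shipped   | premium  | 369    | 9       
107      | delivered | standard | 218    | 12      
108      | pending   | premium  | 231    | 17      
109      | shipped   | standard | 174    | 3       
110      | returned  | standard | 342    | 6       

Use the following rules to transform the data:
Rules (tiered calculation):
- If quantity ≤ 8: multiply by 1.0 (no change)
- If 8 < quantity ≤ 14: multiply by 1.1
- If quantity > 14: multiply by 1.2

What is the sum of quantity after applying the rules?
120.0

Step 1: Tier 1 (quantity ≤ 8): 4 records, sum = 25 × 1.0 = 25.0
Step 2: Tier 2 (8 < quantity ≤ 14): 4 records, sum = 46 × 1.1 = 50.6
Step 3: Tier 3 (quantity > 14): 2 records, sum = 37 × 1.2 = 44.4
Step 4: Final sum = 25.0 + 50.6 + 44.4 = 120.0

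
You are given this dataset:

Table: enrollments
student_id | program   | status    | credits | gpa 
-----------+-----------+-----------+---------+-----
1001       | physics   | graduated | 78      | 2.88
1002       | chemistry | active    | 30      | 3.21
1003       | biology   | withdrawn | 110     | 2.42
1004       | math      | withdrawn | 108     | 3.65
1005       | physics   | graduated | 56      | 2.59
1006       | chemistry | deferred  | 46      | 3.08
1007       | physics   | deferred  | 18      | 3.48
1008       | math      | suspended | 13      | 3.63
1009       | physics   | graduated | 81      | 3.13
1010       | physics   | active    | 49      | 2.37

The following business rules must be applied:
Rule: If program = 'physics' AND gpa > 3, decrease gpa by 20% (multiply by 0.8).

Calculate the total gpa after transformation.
29.12

Step 1: Find records where program = 'physics' AND gpa > 3
Step 2: 2 records match, summing to 6.61
Step 3: After multiplier: 6.61 × 0.8 = 5.29
Step 4: Unaffected records sum: 23.83
Step 5: Final sum = 5.29 + 23.83 = 29.12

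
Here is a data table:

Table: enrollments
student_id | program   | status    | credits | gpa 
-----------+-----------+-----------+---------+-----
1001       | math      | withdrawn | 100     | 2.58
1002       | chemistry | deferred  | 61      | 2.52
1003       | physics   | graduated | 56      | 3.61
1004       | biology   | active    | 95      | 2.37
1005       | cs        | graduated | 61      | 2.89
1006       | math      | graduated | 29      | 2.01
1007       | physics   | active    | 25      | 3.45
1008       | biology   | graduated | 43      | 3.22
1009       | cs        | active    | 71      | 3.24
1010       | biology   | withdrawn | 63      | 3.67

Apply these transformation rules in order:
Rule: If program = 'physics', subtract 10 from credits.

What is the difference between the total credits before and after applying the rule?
20

Step 1: Original sum of credits = 604
Step 2: 2 records have program = 'physics'
Step 3: Each affected record changes by -10
Step 4: Total change = 2 × -10 = -20
Step 5: New sum = 604 + -20 = 584
Step 6: Difference = |584 - 604| = 20
        (Sum decreased by 20)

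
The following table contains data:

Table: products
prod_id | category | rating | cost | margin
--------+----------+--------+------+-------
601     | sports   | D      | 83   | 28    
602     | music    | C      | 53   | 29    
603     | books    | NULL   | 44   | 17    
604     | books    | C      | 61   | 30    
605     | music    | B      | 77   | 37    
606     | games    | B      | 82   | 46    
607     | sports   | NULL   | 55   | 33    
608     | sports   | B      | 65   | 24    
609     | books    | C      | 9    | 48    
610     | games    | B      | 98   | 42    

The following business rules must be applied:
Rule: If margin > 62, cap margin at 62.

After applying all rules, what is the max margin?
48

Step 1: Original maximum margin = 48
Step 2: Check cap of 62 against maximum
Step 3: No records exceed the cap (max 48 <= cap 62), so no capping applies
Step 4: Maximum after transformation = 48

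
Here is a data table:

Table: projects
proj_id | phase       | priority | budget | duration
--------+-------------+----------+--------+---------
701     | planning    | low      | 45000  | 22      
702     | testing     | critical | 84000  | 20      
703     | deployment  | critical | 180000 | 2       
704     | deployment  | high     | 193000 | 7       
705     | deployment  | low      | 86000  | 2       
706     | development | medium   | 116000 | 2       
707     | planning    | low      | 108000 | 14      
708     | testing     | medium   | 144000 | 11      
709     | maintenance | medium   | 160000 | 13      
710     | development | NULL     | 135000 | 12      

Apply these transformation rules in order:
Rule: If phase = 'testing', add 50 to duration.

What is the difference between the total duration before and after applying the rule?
100

Step 1: Original sum of duration = 105
Step 2: 2 records have phase = 'testing'
Step 3: Each affected record changes by 50
Step 4: Total change = 2 × 50 = 100
Step 5: New sum = 105 + 100 = 205
Step 6: Difference = |205 - 105| = 100
        (Sum increased by 100)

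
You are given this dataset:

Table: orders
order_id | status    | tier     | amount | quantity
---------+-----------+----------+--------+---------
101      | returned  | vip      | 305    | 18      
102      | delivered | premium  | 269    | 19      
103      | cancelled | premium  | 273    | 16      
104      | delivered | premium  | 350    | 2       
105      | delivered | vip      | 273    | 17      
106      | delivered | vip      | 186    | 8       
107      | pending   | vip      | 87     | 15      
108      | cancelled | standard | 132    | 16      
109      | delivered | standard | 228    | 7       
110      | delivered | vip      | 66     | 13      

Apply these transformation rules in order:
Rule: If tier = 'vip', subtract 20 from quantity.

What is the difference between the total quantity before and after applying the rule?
100

Step 1: Original sum of quantity = 131
Step 2: 5 records have tier = 'vip'
Step 3: Each affected record changes by -20
Step 4: Total change = 5 × -20 = -100
Step 5: New sum = 131 + -100 = 31
Step 6: Difference = |31 - 131| = 100
        (Sum decreased by 100)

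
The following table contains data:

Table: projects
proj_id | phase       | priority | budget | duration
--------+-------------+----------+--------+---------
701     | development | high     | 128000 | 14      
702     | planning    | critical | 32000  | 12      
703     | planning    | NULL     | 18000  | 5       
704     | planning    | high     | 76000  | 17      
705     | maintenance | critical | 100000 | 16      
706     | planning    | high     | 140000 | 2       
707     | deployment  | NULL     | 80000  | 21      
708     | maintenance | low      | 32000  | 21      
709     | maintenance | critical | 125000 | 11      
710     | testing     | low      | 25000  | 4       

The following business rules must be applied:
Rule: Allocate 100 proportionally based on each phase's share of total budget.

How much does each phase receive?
deployment: 10.58, development: 16.93, maintenance: 33.99, planning: 35.19, testing: 3.31

Step 1: Calculate total budget = 756000
Step 2: Calculate each phase's proportion:
  deployment: 80000/756000 = 10.58% → 10.58
  development: 128000/756000 = 16.93% → 16.93
  maintenance: 257000/756000 = 33.99% → 33.99
  planning: 266000/756000 = 35.19% → 35.19
  testing: 25000/756000 = 3.31% → 3.31
Step 3: Verify: sum of allocations ≈ 100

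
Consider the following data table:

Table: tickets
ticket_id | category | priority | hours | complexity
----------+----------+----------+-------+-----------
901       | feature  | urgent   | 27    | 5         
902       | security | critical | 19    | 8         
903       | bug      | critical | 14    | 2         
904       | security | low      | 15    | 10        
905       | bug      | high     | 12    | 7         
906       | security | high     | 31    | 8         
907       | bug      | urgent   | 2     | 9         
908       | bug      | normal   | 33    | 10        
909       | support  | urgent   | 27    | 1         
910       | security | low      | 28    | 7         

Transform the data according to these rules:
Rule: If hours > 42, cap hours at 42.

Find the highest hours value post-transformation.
33

Step 1: Original maximum hours = 33
Step 2: Check cap of 42 against maximum
Step 3: No records exceed the cap (max 33 <= cap 42), so no capping applies
Step 4: Maximum after transformation = 33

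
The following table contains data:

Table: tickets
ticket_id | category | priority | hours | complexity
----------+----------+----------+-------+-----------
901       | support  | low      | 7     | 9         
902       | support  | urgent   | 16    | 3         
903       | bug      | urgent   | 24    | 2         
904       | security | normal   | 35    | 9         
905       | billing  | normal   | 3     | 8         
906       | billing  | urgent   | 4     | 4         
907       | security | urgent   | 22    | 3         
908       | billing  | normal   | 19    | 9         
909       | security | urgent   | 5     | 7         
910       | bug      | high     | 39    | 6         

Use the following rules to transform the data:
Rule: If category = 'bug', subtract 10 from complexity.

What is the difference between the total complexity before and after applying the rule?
20

Step 1: Original sum of complexity = 60
Step 2: 2 records have category = 'bug'
Step 3: Each affected record changes by -10
Step 4: Total change = 2 × -10 = -20
Step 5: New sum = 60 + -20 = 40
Step 6: Difference = |40 - 60| = 20
        (Sum decreased by 20)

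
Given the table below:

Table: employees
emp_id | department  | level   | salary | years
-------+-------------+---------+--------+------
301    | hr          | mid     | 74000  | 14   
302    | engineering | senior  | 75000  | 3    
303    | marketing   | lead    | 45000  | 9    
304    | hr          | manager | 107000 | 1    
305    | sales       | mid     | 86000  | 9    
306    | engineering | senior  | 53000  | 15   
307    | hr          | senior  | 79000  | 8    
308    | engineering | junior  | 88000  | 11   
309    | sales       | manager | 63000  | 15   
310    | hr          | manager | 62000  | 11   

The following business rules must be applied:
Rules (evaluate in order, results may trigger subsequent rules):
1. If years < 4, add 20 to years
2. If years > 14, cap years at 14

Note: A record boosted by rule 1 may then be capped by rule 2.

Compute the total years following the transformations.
118

Step 1: Apply rule 1 to records with years < 4
  - 2 records get bonus of 20
  - Of these, 2 records then exceed 14 and get capped
Step 2: Apply rule 2 to records with years > 14
  - 2 records (original) are capped
Step 3: Calculate final sum = 118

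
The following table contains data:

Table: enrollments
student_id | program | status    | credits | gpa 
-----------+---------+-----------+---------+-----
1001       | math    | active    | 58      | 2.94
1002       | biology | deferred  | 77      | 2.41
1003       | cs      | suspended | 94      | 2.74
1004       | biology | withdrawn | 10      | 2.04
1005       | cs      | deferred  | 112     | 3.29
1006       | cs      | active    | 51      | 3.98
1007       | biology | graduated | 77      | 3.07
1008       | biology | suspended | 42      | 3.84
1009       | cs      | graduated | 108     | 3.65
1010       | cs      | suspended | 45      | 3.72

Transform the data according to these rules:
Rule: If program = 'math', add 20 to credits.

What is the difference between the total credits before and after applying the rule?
20

Step 1: Original sum of credits = 674
Step 2: 1 records have program = 'math'
Step 3: Each affected record changes by 20
Step 4: Total change = 1 × 20 = 20
Step 5: New sum = 674 + 20 = 694
Step 6: Difference = |694 - 674| = 20
        (Sum increased by 20)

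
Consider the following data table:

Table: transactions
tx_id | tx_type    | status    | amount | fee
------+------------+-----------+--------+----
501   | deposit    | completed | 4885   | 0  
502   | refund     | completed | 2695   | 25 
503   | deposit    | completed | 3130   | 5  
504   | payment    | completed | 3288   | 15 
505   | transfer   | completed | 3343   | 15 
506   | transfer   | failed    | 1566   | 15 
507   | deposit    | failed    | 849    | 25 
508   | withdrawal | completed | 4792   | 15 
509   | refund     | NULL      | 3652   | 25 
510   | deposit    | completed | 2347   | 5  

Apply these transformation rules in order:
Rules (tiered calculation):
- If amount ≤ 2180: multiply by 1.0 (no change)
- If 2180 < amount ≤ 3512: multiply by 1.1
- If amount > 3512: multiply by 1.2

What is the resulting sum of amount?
34693.1

Step 1: Tier 1 (amount ≤ 2180): 2 records, sum = 2415 × 1.0 = 2415.0
Step 2: Tier 2 (2180 < amount ≤ 3512): 5 records, sum = 14803 × 1.1 = 16283.3
Step 3: Tier 3 (amount > 3512): 3 records, sum = 13329 × 1.2 = 15994.8
Step 4: Final sum = 2415.0 + 16283.3 + 15994.8 = 34693.1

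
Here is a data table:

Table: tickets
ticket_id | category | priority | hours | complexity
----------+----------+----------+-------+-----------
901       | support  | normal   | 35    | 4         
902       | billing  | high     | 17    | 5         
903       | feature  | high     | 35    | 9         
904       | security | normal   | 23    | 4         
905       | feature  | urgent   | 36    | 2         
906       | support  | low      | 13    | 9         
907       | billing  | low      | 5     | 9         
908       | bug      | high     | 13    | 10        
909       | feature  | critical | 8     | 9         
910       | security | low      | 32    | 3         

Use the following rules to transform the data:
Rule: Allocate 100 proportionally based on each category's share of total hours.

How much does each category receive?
billing: 10.14, bug: 5.99, feature: 36.41, security: 25.35, support: 22.12

Step 1: Calculate total hours = 217
Step 2: Calculate each category's proportion:
  billing: 22/217 = 10.14% → 10.14
  bug: 13/217 = 5.99% → 5.99
  feature: 79/217 = 36.41% → 36.41
  security: 55/217 = 25.35% → 25.35
  support: 48/217 = 22.12% → 22.12
Step 3: Verify: sum of allocations ≈ 100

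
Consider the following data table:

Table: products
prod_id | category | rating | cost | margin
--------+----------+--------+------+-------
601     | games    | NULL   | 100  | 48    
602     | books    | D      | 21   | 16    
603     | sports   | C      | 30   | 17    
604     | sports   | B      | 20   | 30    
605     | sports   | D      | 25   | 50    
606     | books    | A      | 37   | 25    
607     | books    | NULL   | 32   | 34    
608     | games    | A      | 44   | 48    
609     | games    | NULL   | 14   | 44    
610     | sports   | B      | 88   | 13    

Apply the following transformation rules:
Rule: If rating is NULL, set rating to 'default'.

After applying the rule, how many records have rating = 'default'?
3

Step 1: Count records where rating IS NULL
Step 2: Found 3 records with NULL rating
Step 3: These records will have rating set to 'default'
Step 4: Records already having rating = 'default': 0
Step 5: Answer: 3 + 0 = 3 records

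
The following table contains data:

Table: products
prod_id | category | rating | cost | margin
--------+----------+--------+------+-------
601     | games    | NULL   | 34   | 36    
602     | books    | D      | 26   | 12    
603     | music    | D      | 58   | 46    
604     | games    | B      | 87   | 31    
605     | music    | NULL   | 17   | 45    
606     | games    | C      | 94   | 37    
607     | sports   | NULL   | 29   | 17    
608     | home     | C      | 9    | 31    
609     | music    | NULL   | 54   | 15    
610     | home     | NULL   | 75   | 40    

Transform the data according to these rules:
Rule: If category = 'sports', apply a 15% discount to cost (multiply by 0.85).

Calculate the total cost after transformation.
478.65

Step 1: Records with category = 'sports' have total cost = 29
Step 2: Apply multiplier: 29 × 0.85 = 24.65
Step 3: Other records total: 454
Step 4: Final sum = 24.65 + 454 = 478.65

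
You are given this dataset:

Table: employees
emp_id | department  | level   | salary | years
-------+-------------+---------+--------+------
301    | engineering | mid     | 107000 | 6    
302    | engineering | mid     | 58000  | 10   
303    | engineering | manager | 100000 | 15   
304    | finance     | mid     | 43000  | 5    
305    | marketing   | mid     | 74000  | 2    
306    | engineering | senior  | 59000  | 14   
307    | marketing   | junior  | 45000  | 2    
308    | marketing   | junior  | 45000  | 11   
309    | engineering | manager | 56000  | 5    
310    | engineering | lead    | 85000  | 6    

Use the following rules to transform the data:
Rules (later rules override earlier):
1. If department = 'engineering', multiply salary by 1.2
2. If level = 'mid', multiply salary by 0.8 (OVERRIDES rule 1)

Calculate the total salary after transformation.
675600.0

Step 1: Rule 2 takes priority for records with level = 'mid'
  - 4 records: 282000 × 0.8 = 225600.0
Step 2: Rule 1 applies to remaining records with department = 'engineering'
  - 4 records: 300000 × 1.2 = 360000.0
Step 3: Other records unchanged: 90000
Step 4: Final sum = 225600.0 + 360000.0 + 90000 = 675600.0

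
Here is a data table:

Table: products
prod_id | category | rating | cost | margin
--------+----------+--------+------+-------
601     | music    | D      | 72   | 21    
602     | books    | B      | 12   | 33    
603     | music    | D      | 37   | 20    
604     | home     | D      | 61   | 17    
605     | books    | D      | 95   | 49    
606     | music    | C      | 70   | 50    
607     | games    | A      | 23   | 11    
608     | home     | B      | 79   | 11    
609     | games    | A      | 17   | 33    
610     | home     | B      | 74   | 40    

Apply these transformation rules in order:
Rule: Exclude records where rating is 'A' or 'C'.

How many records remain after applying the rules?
7

Step 1: Count records to exclude
  - 2 (A) + 1 (C) = 3 records
Step 2: Total records: 10
Step 3: Remaining = 10 - 3 = 7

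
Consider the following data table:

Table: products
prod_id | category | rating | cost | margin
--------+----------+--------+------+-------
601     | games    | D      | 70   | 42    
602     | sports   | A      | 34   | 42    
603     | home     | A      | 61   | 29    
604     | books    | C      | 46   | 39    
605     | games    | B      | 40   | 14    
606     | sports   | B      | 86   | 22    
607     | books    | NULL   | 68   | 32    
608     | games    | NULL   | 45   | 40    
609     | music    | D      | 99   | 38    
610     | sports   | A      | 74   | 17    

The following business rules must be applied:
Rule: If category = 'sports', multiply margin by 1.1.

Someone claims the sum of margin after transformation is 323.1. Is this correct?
Yes, the result is correct.

Step 1: Calculate the correct sum after transformation
Step 2: Apply multiplier 1.1 to records where category = 'sports'
Step 3: Correct result = 323.1
Step 4: Claimed result = 323.1
Step 5: 323.1 = 323.1 ✓
Conclusion: The claimed result is correct.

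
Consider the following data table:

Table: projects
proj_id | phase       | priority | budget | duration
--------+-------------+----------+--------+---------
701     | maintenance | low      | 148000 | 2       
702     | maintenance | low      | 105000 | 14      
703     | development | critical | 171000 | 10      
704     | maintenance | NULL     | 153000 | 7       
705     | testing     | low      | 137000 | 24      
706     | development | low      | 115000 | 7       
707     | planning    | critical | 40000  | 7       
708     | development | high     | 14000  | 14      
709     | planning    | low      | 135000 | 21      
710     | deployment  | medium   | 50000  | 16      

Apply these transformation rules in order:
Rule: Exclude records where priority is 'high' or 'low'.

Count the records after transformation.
4

Step 1: Count records to exclude
  - 1 (high) + 5 (low) = 6 records
Step 2: Total records: 10
Step 3: Remaining = 10 - 6 = 4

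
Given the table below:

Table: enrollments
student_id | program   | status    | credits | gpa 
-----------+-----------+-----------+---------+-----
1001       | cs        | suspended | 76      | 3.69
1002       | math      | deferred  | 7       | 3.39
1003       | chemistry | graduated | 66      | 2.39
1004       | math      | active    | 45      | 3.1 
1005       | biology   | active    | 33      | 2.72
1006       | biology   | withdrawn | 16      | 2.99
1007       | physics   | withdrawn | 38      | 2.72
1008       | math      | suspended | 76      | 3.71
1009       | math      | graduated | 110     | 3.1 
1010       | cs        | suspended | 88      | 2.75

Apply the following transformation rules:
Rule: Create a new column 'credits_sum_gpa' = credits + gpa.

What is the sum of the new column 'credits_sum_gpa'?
585.56

Step 1: For each record, compute credits + gpa
Example calculations:
  76 + 3.69 = 79.69
  7 + 3.39 = 10.39
  66 + 2.39 = 68.39
  ...
Step 2: Sum all derived values
Step 3: Total = 585.56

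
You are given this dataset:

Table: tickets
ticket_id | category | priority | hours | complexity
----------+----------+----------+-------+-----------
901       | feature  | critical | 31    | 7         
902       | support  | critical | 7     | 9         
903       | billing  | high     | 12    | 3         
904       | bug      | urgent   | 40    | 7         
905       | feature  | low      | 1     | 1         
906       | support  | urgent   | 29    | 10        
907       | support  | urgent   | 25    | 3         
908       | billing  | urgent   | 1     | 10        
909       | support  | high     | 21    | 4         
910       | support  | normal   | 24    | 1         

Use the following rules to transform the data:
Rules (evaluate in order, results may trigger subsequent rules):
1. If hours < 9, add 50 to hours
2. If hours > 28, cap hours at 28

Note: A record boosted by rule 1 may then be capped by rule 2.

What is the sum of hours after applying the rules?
250

Step 1: Apply rule 1 to records with hours < 9
  - 3 records get bonus of 50
  - Of these, 3 records then exceed 28 and get capped
Step 2: Apply rule 2 to records with hours > 28
  - 3 records (original) are capped
Step 3: Calculate final sum = 250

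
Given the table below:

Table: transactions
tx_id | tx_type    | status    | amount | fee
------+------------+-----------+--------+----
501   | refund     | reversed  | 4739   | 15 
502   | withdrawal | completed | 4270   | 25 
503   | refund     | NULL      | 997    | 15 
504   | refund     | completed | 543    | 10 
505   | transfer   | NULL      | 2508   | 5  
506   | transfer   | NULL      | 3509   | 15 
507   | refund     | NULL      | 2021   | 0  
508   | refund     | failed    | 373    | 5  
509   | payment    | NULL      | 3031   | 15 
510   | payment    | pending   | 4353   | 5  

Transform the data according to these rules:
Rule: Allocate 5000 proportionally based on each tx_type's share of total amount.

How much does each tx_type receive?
payment: 1401.46, refund: 1646.11, transfer: 1142.01, withdrawal: 810.43

Step 1: Calculate total amount = 26344
Step 2: Calculate each tx_type's proportion:
  payment: 7384/26344 = 28.03% → 1401.46
  refund: 8673/26344 = 32.92% → 1646.11
  transfer: 6017/26344 = 22.84% → 1142.01
  withdrawal: 4270/26344 = 16.21% → 810.43
Step 3: Verify: sum of allocations ≈ 5000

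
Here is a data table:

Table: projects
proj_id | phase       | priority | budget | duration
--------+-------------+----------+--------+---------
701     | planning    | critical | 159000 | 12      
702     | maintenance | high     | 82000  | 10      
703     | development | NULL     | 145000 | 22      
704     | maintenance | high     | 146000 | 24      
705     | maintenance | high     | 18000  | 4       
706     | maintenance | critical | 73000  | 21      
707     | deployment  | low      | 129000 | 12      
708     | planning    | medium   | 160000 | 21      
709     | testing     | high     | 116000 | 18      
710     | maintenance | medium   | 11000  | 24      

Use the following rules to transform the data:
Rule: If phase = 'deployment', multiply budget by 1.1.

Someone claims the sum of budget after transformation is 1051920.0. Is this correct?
No, the correct result is 1051900.0.

Step 1: Calculate the correct sum after transformation
Step 2: Apply multiplier 1.1 to records where phase = 'deployment'
Step 3: Correct result = 1051900.0
Step 4: Claimed result = 1051920.0
Step 5: 1051900.0 ≠ 1051920.0
Conclusion: The claimed result is incorrect. The correct answer is 1051900.0.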